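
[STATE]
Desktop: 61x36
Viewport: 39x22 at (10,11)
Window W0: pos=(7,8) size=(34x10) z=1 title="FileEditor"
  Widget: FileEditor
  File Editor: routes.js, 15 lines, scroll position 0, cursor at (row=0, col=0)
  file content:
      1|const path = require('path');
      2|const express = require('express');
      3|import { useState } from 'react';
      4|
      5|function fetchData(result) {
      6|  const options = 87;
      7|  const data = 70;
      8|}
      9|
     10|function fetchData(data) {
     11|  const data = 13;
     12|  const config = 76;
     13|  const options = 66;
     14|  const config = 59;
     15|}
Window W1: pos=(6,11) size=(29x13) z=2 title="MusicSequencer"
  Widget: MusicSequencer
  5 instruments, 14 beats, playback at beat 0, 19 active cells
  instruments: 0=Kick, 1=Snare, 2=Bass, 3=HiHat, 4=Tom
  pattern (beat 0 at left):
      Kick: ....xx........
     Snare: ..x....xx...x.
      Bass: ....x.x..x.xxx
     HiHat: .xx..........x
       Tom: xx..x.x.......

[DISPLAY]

━━━━━━━━━━━━━━━━━━━━━━━━┓);  ▲┃        
sicSequencer            ┃pres█┃        
────────────────────────┨eact░┃        
   ▼1234567890123       ┃    ░┃        
ick····██········       ┃{   ░┃        
are··█····██···█·       ┃    ▼┃        
ass····█·█··█·███       ┃━━━━━┛        
Hat·██··········█       ┃              
Tom██··█·█·······       ┃              
                        ┃              
                        ┃              
                        ┃              
━━━━━━━━━━━━━━━━━━━━━━━━┛              
                                       
                                       
                                       
                                       
                                       
                                       
                                       
                                       
                                       


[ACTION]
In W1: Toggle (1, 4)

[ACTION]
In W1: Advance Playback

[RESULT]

━━━━━━━━━━━━━━━━━━━━━━━━┓);  ▲┃        
sicSequencer            ┃pres█┃        
────────────────────────┨eact░┃        
   0▼234567890123       ┃    ░┃        
ick····██········       ┃{   ░┃        
are··█·█··██···█·       ┃    ▼┃        
ass····█·█··█·███       ┃━━━━━┛        
Hat·██··········█       ┃              
Tom██··█·█·······       ┃              
                        ┃              
                        ┃              
                        ┃              
━━━━━━━━━━━━━━━━━━━━━━━━┛              
                                       
                                       
                                       
                                       
                                       
                                       
                                       
                                       
                                       


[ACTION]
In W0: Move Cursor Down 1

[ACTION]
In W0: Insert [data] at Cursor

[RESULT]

━━━━━━━━━━━━━━━━━━━━━━━━┓);  ▲┃        
sicSequencer            ┃('ex█┃        
────────────────────────┨eact░┃        
   0▼234567890123       ┃    ░┃        
ick····██········       ┃{   ░┃        
are··█·█··██···█·       ┃    ▼┃        
ass····█·█··█·███       ┃━━━━━┛        
Hat·██··········█       ┃              
Tom██··█·█·······       ┃              
                        ┃              
                        ┃              
                        ┃              
━━━━━━━━━━━━━━━━━━━━━━━━┛              
                                       
                                       
                                       
                                       
                                       
                                       
                                       
                                       
                                       


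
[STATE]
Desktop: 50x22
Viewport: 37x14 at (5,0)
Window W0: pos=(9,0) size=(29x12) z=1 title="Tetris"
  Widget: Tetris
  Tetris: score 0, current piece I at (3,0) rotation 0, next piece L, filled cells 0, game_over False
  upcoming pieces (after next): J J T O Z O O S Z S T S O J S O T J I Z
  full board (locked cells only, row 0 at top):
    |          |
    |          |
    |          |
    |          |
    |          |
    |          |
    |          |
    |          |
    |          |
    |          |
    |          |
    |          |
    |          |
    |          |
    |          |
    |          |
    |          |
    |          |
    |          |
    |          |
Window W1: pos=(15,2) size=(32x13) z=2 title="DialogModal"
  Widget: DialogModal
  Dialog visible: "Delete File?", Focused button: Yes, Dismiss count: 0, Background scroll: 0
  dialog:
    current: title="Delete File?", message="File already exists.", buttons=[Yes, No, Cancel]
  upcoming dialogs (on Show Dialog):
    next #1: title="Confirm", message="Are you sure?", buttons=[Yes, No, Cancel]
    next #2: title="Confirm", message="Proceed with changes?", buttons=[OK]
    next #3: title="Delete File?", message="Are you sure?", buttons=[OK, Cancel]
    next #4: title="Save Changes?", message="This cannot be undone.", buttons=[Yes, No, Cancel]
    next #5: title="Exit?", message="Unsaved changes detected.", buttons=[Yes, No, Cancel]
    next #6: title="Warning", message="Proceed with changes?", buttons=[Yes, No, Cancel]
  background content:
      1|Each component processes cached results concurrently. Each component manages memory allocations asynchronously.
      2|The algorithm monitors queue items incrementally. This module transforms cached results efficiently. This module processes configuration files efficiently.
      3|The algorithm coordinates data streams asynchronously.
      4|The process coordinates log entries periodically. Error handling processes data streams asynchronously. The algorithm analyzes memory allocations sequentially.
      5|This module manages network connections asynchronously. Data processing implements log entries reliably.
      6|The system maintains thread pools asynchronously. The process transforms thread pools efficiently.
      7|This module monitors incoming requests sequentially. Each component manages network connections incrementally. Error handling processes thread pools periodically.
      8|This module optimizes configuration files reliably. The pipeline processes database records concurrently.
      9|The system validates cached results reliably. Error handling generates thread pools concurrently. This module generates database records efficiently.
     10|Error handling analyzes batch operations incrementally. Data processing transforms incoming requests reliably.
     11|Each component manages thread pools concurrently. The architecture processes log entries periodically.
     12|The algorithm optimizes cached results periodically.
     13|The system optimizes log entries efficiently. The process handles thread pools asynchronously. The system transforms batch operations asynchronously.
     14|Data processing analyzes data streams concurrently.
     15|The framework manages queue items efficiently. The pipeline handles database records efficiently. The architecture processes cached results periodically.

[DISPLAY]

    ┏━━━━━━━━━━━━━━━━━━━━━━━━━━━┓    
    ┃ Tetris                    ┃    
    ┠─────┏━━━━━━━━━━━━━━━━━━━━━━━━━━
    ┃     ┃ DialogModal              
    ┃     ┠──────────────────────────
    ┃     ┃Each component processes c
    ┃     ┃The algorithm monitors que
    ┃     ┃The┌──────────────────────
    ┃     ┃The│     Delete File?     
    ┃     ┃Thi│ File already exists. 
    ┃     ┃The│ [Yes]  No   Cancel   
    ┗━━━━━┃Thi└──────────────────────
          ┃This module optimizes conf
          ┃The system validates cache


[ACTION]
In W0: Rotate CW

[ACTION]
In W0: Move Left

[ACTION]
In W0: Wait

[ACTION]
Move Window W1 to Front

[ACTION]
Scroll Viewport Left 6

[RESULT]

         ┏━━━━━━━━━━━━━━━━━━━━━━━━━━━
         ┃ Tetris                    
         ┠─────┏━━━━━━━━━━━━━━━━━━━━━
         ┃     ┃ DialogModal         
         ┃     ┠─────────────────────
         ┃     ┃Each component proces
         ┃     ┃The algorithm monitor
         ┃     ┃The┌─────────────────
         ┃     ┃The│     Delete File?
         ┃     ┃Thi│ File already exi
         ┃     ┃The│ [Yes]  No   Canc
         ┗━━━━━┃Thi└─────────────────
               ┃This module optimizes
               ┃The system validates 


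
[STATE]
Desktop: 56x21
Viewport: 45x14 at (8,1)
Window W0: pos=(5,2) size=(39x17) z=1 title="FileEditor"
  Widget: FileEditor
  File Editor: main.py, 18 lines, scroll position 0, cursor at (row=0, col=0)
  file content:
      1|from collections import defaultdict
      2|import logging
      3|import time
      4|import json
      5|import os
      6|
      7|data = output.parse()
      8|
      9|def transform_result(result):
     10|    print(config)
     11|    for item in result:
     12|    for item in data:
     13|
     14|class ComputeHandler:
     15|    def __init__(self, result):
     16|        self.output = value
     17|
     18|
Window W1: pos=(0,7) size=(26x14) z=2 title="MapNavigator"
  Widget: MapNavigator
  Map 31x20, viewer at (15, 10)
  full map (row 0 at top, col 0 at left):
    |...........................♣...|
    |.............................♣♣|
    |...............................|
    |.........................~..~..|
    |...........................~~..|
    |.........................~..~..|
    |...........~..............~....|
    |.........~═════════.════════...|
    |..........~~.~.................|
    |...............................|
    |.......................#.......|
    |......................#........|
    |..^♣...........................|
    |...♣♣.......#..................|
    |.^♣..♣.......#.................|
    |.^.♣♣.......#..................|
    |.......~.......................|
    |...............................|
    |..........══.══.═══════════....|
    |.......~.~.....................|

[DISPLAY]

                                             
━━━━━━━━━━━━━━━━━━━━━━━━━━━━━━━━━━━┓         
ileEditor                          ┃         
───────────────────────────────────┨         
om collections import defaultdict ▲┃         
port logging                      █┃         
━━━━━━━━━━━━━━━━━┓                ░┃         
igator           ┃                ░┃         
─────────────────┨                ░┃         
...............~.┃                ░┃         
.~..............~┃)               ░┃         
═════════.═══════┃                ░┃         
~~.~.............┃(result):       ░┃         
.................┃                ░┃         


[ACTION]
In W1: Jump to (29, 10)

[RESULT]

                                             
━━━━━━━━━━━━━━━━━━━━━━━━━━━━━━━━━━━┓         
ileEditor                          ┃         
───────────────────────────────────┨         
om collections import defaultdict ▲┃         
port logging                      █┃         
━━━━━━━━━━━━━━━━━┓                ░┃         
igator           ┃                ░┃         
─────────────────┨                ░┃         
.~..~..          ┃                ░┃         
..~....          ┃)               ░┃         
════...          ┃                ░┃         
.......          ┃(result):       ░┃         
.......          ┃                ░┃         


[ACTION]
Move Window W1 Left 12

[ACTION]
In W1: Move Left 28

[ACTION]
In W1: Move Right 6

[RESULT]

                                             
━━━━━━━━━━━━━━━━━━━━━━━━━━━━━━━━━━━┓         
ileEditor                          ┃         
───────────────────────────────────┨         
om collections import defaultdict ▲┃         
port logging                      █┃         
━━━━━━━━━━━━━━━━━┓                ░┃         
igator           ┃                ░┃         
─────────────────┨                ░┃         
.................┃                ░┃         
.........~.......┃)               ░┃         
.......~═════════┃                ░┃         
........~~.~.....┃(result):       ░┃         
.................┃                ░┃         


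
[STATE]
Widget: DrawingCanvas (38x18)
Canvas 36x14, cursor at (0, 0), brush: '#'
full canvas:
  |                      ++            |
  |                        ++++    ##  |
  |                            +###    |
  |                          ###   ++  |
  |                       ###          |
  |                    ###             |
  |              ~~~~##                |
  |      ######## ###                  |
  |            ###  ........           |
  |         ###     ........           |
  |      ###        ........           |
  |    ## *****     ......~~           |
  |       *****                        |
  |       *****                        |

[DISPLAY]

+                     ++              
                        ++++    ##    
                            +###      
                          ###   ++    
                       ###            
                    ###               
              ~~~~##                  
      ######## ###                    
            ###  ........             
         ###     ........             
      ###        ........             
    ## *****     ......~~             
       *****                          
       *****                          
                                      
                                      
                                      
                                      


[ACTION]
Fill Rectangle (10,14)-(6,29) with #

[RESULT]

+                     ++              
                        ++++    ##    
                            +###      
                          ###   ++    
                       ###            
                    ###               
              ################        
      ########################        
            ##################        
         ###  ################        
      ###     ################        
    ## *****     ......~~             
       *****                          
       *****                          
                                      
                                      
                                      
                                      


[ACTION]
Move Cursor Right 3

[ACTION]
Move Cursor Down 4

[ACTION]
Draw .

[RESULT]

                      ++              
                        ++++    ##    
                            +###      
                          ###   ++    
   .                   ###            
                    ###               
              ################        
      ########################        
            ##################        
         ###  ################        
      ###     ################        
    ## *****     ......~~             
       *****                          
       *****                          
                                      
                                      
                                      
                                      


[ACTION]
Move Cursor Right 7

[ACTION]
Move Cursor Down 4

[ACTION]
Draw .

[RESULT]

                      ++              
                        ++++    ##    
                            +###      
                          ###   ++    
   .                   ###            
                    ###               
              ################        
      ########################        
          . ##################        
         ###  ################        
      ###     ################        
    ## *****     ......~~             
       *****                          
       *****                          
                                      
                                      
                                      
                                      


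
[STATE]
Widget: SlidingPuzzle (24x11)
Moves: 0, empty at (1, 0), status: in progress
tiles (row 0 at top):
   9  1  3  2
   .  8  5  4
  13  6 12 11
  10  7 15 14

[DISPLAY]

┌────┬────┬────┬────┐   
│  9 │  1 │  3 │  2 │   
├────┼────┼────┼────┤   
│    │  8 │  5 │  4 │   
├────┼────┼────┼────┤   
│ 13 │  6 │ 12 │ 11 │   
├────┼────┼────┼────┤   
│ 10 │  7 │ 15 │ 14 │   
└────┴────┴────┴────┘   
Moves: 0                
                        


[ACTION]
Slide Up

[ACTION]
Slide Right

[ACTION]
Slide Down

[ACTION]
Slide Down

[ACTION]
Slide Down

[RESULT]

┌────┬────┬────┬────┐   
│    │  1 │  3 │  2 │   
├────┼────┼────┼────┤   
│  9 │  8 │  5 │  4 │   
├────┼────┼────┼────┤   
│ 13 │  6 │ 12 │ 11 │   
├────┼────┼────┼────┤   
│ 10 │  7 │ 15 │ 14 │   
└────┴────┴────┴────┘   
Moves: 3                
                        


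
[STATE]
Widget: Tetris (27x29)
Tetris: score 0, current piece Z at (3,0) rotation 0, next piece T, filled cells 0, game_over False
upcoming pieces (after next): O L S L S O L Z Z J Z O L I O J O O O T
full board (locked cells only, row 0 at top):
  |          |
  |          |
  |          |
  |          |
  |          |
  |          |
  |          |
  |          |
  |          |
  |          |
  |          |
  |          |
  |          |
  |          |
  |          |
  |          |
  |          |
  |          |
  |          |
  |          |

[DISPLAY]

   ▓▓     │Next:           
    ▓▓    │ ▒              
          │▒▒▒             
          │                
          │                
          │                
          │Score:          
          │0               
          │                
          │                
          │                
          │                
          │                
          │                
          │                
          │                
          │                
          │                
          │                
          │                
          │                
          │                
          │                
          │                
          │                
          │                
          │                
          │                
          │                


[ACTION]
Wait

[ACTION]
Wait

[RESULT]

          │Next:           
          │ ▒              
   ▓▓     │▒▒▒             
    ▓▓    │                
          │                
          │                
          │Score:          
          │0               
          │                
          │                
          │                
          │                
          │                
          │                
          │                
          │                
          │                
          │                
          │                
          │                
          │                
          │                
          │                
          │                
          │                
          │                
          │                
          │                
          │                


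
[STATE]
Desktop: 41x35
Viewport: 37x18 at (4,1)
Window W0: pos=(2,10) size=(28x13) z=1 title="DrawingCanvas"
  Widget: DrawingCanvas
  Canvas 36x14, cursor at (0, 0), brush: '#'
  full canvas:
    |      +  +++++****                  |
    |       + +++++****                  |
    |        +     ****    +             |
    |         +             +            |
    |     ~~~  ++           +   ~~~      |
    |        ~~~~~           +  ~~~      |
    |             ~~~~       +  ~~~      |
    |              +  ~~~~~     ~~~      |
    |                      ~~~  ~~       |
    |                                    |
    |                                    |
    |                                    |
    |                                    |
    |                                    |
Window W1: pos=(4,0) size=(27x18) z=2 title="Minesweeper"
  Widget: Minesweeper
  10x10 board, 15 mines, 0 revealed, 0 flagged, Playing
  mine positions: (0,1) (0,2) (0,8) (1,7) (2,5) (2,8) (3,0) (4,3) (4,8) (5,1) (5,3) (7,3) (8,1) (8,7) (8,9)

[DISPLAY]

┃ Minesweeper             ┃          
┠─────────────────────────┨          
┃■■■■■■■■■■               ┃          
┃■■■■■■■■■■               ┃          
┃■■■■■■■■■■               ┃          
┃■■■■■■■■■■               ┃          
┃■■■■■■■■■■               ┃          
┃■■■■■■■■■■               ┃          
┃■■■■■■■■■■               ┃          
┃■■■■■■■■■■               ┃          
┃■■■■■■■■■■               ┃          
┃■■■■■■■■■■               ┃          
┃                         ┃          
┃                         ┃          
┃                         ┃          
┃                         ┃          
┗━━━━━━━━━━━━━━━━━━━━━━━━━┛          
       ~~~~~           + ┃           


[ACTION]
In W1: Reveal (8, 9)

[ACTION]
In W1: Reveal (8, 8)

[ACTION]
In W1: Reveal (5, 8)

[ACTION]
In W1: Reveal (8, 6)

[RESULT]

┃ Minesweeper             ┃          
┠─────────────────────────┨          
┃■✹✹■■■■■✹■               ┃          
┃■■■■■■■✹■■               ┃          
┃■■■■■✹■■✹■               ┃          
┃✹■■■■■■■■■               ┃          
┃■■■✹■■■■✹■               ┃          
┃■✹■✹■■■■■■               ┃          
┃■■■■■■■■■■               ┃          
┃■■■✹■■■■■■               ┃          
┃■✹■■■■■✹■✹               ┃          
┃■■■■■■■■■■               ┃          
┃                         ┃          
┃                         ┃          
┃                         ┃          
┃                         ┃          
┗━━━━━━━━━━━━━━━━━━━━━━━━━┛          
       ~~~~~           + ┃           


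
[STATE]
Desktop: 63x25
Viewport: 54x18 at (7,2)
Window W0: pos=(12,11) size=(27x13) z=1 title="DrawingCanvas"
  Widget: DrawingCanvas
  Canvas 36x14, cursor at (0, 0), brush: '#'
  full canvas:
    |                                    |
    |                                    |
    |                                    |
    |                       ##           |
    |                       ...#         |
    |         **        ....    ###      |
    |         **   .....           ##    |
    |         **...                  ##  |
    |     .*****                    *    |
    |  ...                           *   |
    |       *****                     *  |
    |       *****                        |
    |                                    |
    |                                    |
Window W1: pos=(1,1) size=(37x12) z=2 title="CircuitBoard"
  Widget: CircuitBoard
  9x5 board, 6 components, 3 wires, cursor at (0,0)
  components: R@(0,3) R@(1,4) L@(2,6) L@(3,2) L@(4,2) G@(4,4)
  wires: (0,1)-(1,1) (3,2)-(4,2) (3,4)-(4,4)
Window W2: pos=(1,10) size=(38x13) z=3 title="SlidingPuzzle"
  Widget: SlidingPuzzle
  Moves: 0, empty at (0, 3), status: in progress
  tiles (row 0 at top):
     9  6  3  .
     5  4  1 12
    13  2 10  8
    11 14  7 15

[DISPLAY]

uitBoard                      ┃                       
──────────────────────────────┨                       
1 2 3 4 5 6 7 8               ┃                       
]  ·       R                  ┃                       
   │                          ┃                       
   ·           R              ┃                       
                              ┃                       
                       L      ┃                       
━━━━━━━━━━━━━━━━━━━━━━━━━━━━━━━┓                      
ingPuzzle                      ┃                      
───────────────────────────────┨                      
┬────┬────┬────┐               ┃                      
│  6 │  3 │    │               ┃                      
┼────┼────┼────┤               ┃                      
│  4 │  1 │ 12 │               ┃                      
┼────┼────┼────┤               ┃                      
│  2 │ 10 │  8 │               ┃                      
┼────┼────┼────┤               ┃                      


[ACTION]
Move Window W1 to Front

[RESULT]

uitBoard                      ┃                       
──────────────────────────────┨                       
1 2 3 4 5 6 7 8               ┃                       
]  ·       R                  ┃                       
   │                          ┃                       
   ·           R              ┃                       
                              ┃                       
                       L      ┃                       
                              ┃┓                      
       L       ·              ┃┃                      
━━━━━━━━━━━━━━━━━━━━━━━━━━━━━━┛┨                      
┬────┬────┬────┐               ┃                      
│  6 │  3 │    │               ┃                      
┼────┼────┼────┤               ┃                      
│  4 │  1 │ 12 │               ┃                      
┼────┼────┼────┤               ┃                      
│  2 │ 10 │  8 │               ┃                      
┼────┼────┼────┤               ┃                      


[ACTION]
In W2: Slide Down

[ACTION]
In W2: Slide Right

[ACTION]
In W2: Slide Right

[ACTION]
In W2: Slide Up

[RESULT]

uitBoard                      ┃                       
──────────────────────────────┨                       
1 2 3 4 5 6 7 8               ┃                       
]  ·       R                  ┃                       
   │                          ┃                       
   ·           R              ┃                       
                              ┃                       
                       L      ┃                       
                              ┃┓                      
       L       ·              ┃┃                      
━━━━━━━━━━━━━━━━━━━━━━━━━━━━━━┛┨                      
┬────┬────┬────┐               ┃                      
│  4 │  6 │  3 │               ┃                      
┼────┼────┼────┤               ┃                      
│    │  1 │ 12 │               ┃                      
┼────┼────┼────┤               ┃                      
│  2 │ 10 │  8 │               ┃                      
┼────┼────┼────┤               ┃                      


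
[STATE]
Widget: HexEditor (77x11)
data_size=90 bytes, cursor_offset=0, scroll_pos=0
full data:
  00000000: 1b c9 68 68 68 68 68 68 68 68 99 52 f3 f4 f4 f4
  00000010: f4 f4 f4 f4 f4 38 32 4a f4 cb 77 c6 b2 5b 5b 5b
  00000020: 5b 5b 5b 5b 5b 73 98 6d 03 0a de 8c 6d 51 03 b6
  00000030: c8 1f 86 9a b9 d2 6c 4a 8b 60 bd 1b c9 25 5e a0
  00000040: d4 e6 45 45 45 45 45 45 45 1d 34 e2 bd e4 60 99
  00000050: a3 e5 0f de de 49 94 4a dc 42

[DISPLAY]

00000000  1B c9 68 68 68 68 68 68  68 68 99 52 f3 f4 f4 f4  |..hhhhhhhh.R....
00000010  f4 f4 f4 f4 f4 38 32 4a  f4 cb 77 c6 b2 5b 5b 5b  |.....82J..w..[[[
00000020  5b 5b 5b 5b 5b 73 98 6d  03 0a de 8c 6d 51 03 b6  |[[[[[s.m....mQ..
00000030  c8 1f 86 9a b9 d2 6c 4a  8b 60 bd 1b c9 25 5e a0  |......lJ.`...%^.
00000040  d4 e6 45 45 45 45 45 45  45 1d 34 e2 bd e4 60 99  |..EEEEEEE.4...`.
00000050  a3 e5 0f de de 49 94 4a  dc 42                    |.....I.J.B      
                                                                             
                                                                             
                                                                             
                                                                             
                                                                             


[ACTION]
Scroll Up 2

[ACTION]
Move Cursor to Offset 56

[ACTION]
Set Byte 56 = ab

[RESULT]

00000000  1b c9 68 68 68 68 68 68  68 68 99 52 f3 f4 f4 f4  |..hhhhhhhh.R....
00000010  f4 f4 f4 f4 f4 38 32 4a  f4 cb 77 c6 b2 5b 5b 5b  |.....82J..w..[[[
00000020  5b 5b 5b 5b 5b 73 98 6d  03 0a de 8c 6d 51 03 b6  |[[[[[s.m....mQ..
00000030  c8 1f 86 9a b9 d2 6c 4a  AB 60 bd 1b c9 25 5e a0  |......lJ.`...%^.
00000040  d4 e6 45 45 45 45 45 45  45 1d 34 e2 bd e4 60 99  |..EEEEEEE.4...`.
00000050  a3 e5 0f de de 49 94 4a  dc 42                    |.....I.J.B      
                                                                             
                                                                             
                                                                             
                                                                             
                                                                             


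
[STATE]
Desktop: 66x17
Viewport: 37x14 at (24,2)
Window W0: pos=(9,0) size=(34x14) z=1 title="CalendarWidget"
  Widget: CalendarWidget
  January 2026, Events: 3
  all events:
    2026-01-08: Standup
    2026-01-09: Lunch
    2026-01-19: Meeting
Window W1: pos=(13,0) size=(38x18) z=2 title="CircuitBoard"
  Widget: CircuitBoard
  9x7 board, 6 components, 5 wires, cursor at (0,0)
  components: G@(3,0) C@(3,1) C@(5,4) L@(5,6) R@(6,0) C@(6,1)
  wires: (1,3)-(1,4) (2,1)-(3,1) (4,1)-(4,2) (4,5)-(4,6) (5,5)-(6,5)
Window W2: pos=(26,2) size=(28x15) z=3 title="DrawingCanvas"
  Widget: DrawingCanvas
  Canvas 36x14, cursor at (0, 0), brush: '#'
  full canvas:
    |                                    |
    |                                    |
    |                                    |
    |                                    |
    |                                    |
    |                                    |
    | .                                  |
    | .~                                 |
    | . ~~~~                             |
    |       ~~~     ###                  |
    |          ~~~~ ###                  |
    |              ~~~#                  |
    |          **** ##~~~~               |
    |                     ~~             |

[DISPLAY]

──┏━━━━━━━━━━━━━━━━━━━━━━━━━━┓       
 4┃ DrawingCanvas            ┃       
  ┠──────────────────────────┨       
  ┃+                         ┃       
  ┃                          ┃       
  ┃                          ┃       
  ┃                          ┃       
  ┃                          ┃       
  ┃                          ┃       
  ┃ .                        ┃       
─ ┃ .~                       ┃       
  ┃ . ~~~~                   ┃       
  ┃       ~~~     ###        ┃       
  ┃          ~~~~ ###        ┃       


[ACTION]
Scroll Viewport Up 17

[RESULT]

━━━━━━━━━━━━━━━━━━━━━━━━━━┓          
ard                       ┃          
──┏━━━━━━━━━━━━━━━━━━━━━━━━━━┓       
 4┃ DrawingCanvas            ┃       
  ┠──────────────────────────┨       
  ┃+                         ┃       
  ┃                          ┃       
  ┃                          ┃       
  ┃                          ┃       
  ┃                          ┃       
  ┃                          ┃       
  ┃ .                        ┃       
─ ┃ .~                       ┃       
  ┃ . ~~~~                   ┃       


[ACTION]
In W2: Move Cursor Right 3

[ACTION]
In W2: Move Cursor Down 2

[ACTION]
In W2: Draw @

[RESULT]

━━━━━━━━━━━━━━━━━━━━━━━━━━┓          
ard                       ┃          
──┏━━━━━━━━━━━━━━━━━━━━━━━━━━┓       
 4┃ DrawingCanvas            ┃       
  ┠──────────────────────────┨       
  ┃                          ┃       
  ┃                          ┃       
  ┃   @                      ┃       
  ┃                          ┃       
  ┃                          ┃       
  ┃                          ┃       
  ┃ .                        ┃       
─ ┃ .~                       ┃       
  ┃ . ~~~~                   ┃       


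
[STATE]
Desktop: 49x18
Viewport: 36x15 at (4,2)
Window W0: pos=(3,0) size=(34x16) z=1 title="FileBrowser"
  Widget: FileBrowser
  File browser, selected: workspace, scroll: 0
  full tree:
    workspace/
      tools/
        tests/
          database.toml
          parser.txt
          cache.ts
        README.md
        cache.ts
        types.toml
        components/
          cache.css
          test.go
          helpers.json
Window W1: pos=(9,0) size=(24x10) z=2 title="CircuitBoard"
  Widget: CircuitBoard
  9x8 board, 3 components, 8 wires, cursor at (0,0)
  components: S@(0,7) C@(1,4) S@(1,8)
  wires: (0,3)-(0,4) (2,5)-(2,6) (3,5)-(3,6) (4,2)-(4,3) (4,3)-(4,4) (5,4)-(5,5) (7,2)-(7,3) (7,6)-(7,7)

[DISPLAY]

─────┠──────────────────────┨───┨   
> [-]┃   0 1 2 3 4 5 6 7 8  ┃   ┃   
    [┃0  [.]          · ─ · ┃   ┃   
     ┃                      ┃   ┃   
     ┃1                   C ┃   ┃   
     ┃                      ┃   ┃   
     ┃2                     ┃   ┃   
     ┗━━━━━━━━━━━━━━━━━━━━━━┛   ┃   
                                ┃   
                                ┃   
                                ┃   
                                ┃   
                                ┃   
━━━━━━━━━━━━━━━━━━━━━━━━━━━━━━━━┛   
                                    


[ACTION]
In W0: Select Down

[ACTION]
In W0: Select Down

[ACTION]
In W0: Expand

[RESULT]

─────┠──────────────────────┨───┨   
  [-]┃   0 1 2 3 4 5 6 7 8  ┃   ┃   
  > [┃0  [.]          · ─ · ┃   ┃   
     ┃                      ┃   ┃   
     ┃1                   C ┃   ┃   
     ┃                      ┃   ┃   
     ┃2                     ┃   ┃   
     ┗━━━━━━━━━━━━━━━━━━━━━━┛   ┃   
                                ┃   
                                ┃   
                                ┃   
                                ┃   
                                ┃   
━━━━━━━━━━━━━━━━━━━━━━━━━━━━━━━━┛   
                                    


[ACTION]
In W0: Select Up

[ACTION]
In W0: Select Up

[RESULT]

─────┠──────────────────────┨───┨   
> [-]┃   0 1 2 3 4 5 6 7 8  ┃   ┃   
    [┃0  [.]          · ─ · ┃   ┃   
     ┃                      ┃   ┃   
     ┃1                   C ┃   ┃   
     ┃                      ┃   ┃   
     ┃2                     ┃   ┃   
     ┗━━━━━━━━━━━━━━━━━━━━━━┛   ┃   
                                ┃   
                                ┃   
                                ┃   
                                ┃   
                                ┃   
━━━━━━━━━━━━━━━━━━━━━━━━━━━━━━━━┛   
                                    


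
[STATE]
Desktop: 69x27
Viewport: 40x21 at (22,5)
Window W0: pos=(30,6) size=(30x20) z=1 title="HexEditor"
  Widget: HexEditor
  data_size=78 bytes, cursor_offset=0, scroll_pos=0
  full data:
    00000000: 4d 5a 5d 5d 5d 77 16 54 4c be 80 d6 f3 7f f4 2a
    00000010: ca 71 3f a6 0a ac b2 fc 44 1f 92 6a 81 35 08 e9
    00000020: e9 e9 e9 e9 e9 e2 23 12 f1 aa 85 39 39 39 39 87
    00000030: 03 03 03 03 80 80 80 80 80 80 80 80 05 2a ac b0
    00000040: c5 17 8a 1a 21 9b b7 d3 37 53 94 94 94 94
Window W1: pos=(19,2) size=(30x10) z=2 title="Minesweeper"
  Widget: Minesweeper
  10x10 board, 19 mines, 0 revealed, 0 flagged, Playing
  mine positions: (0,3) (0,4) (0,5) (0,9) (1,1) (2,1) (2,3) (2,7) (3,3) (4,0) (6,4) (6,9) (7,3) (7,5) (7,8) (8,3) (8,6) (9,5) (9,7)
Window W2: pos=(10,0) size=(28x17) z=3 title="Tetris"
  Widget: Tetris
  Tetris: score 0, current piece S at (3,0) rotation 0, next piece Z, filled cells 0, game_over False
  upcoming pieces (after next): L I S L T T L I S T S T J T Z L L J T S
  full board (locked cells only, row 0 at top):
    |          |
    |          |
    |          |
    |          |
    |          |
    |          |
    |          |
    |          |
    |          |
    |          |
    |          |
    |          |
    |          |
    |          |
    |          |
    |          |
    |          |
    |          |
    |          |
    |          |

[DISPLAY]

 ▓▓            ┃          ┃             
               ┃          ┃━━━━━━━━━━┓  
               ┃          ┃          ┃  
               ┃          ┃──────────┨  
Score:         ┃          ┃ 5d 5d 77 ┃  
0              ┃          ┃ a6 0a ac ┃  
               ┃━━━━━━━━━━┛ e9 e9 e2 ┃  
               ┃0  03 03 03 03 80 80 ┃  
               ┃0  c5 17 8a 1a 21 9b ┃  
               ┃                     ┃  
               ┃                     ┃  
━━━━━━━━━━━━━━━┛                     ┃  
        ┃                            ┃  
        ┃                            ┃  
        ┃                            ┃  
        ┃                            ┃  
        ┃                            ┃  
        ┃                            ┃  
        ┃                            ┃  
        ┃                            ┃  
        ┗━━━━━━━━━━━━━━━━━━━━━━━━━━━━┛  


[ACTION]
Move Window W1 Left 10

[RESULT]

 ▓▓            ┃┃                       
               ┃┃━━━━━━━━━━━━━━━━━━━━┓  
               ┃┃or                  ┃  
               ┃┃────────────────────┨  
Score:         ┃┃  4D 5a 5d 5d 5d 77 ┃  
0              ┃┃  ca 71 3f a6 0a ac ┃  
               ┃┛  e9 e9 e9 e9 e9 e2 ┃  
               ┃0  03 03 03 03 80 80 ┃  
               ┃0  c5 17 8a 1a 21 9b ┃  
               ┃                     ┃  
               ┃                     ┃  
━━━━━━━━━━━━━━━┛                     ┃  
        ┃                            ┃  
        ┃                            ┃  
        ┃                            ┃  
        ┃                            ┃  
        ┃                            ┃  
        ┃                            ┃  
        ┃                            ┃  
        ┃                            ┃  
        ┗━━━━━━━━━━━━━━━━━━━━━━━━━━━━┛  


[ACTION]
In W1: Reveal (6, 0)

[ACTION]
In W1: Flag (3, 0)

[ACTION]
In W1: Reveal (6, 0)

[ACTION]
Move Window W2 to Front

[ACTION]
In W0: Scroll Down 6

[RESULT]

 ▓▓            ┃┃                       
               ┃┃━━━━━━━━━━━━━━━━━━━━┓  
               ┃┃or                  ┃  
               ┃┃────────────────────┨  
Score:         ┃┃  c5 17 8a 1a 21 9b ┃  
0              ┃┃                    ┃  
               ┃┛                    ┃  
               ┃                     ┃  
               ┃                     ┃  
               ┃                     ┃  
               ┃                     ┃  
━━━━━━━━━━━━━━━┛                     ┃  
        ┃                            ┃  
        ┃                            ┃  
        ┃                            ┃  
        ┃                            ┃  
        ┃                            ┃  
        ┃                            ┃  
        ┃                            ┃  
        ┃                            ┃  
        ┗━━━━━━━━━━━━━━━━━━━━━━━━━━━━┛  
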